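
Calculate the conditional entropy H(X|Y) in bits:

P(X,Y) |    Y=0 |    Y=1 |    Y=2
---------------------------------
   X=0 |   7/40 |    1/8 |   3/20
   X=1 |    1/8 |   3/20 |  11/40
0.9654 bits

Using the chain rule: H(X|Y) = H(X,Y) - H(Y)

First, compute H(X,Y) = 2.5233 bits

Marginal P(Y) = (3/10, 11/40, 17/40)
H(Y) = 1.5579 bits

H(X|Y) = H(X,Y) - H(Y) = 2.5233 - 1.5579 = 0.9654 bits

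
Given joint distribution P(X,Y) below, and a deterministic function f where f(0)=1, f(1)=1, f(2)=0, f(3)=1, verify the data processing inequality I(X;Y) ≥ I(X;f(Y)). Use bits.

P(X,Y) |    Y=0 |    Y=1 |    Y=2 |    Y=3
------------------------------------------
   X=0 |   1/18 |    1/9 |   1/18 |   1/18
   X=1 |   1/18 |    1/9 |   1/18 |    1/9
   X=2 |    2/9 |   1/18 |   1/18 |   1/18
I(X;Y) = 0.1341, I(X;f(Y)) = 0.0027, inequality holds: 0.1341 ≥ 0.0027

Data Processing Inequality: For any Markov chain X → Y → Z, we have I(X;Y) ≥ I(X;Z).

Here Z = f(Y) is a deterministic function of Y, forming X → Y → Z.

Original I(X;Y) = 0.1341 bits

After applying f:
P(X,Z) where Z=f(Y):
- P(X,Z=0) = P(X,Y=2)
- P(X,Z=1) = P(X,Y=0) + P(X,Y=1) + P(X,Y=3)

I(X;Z) = I(X;f(Y)) = 0.0027 bits

Verification: 0.1341 ≥ 0.0027 ✓

Information cannot be created by processing; the function f can only lose information about X.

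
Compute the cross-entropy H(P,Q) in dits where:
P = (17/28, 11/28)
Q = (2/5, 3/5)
0.3288 dits

Cross-entropy: H(P,Q) = -Σ p(x) log q(x)

Alternatively: H(P,Q) = H(P) + D_KL(P||Q)
H(P) = 0.2910 dits
D_KL(P||Q) = 0.0378 dits

H(P,Q) = 0.2910 + 0.0378 = 0.3288 dits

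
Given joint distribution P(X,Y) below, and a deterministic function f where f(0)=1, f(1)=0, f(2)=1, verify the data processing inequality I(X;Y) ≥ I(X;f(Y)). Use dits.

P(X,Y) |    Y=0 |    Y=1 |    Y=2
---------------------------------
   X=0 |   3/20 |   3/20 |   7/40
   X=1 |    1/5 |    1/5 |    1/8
I(X;Y) = 0.0044, I(X;f(Y)) = 0.0010, inequality holds: 0.0044 ≥ 0.0010

Data Processing Inequality: For any Markov chain X → Y → Z, we have I(X;Y) ≥ I(X;Z).

Here Z = f(Y) is a deterministic function of Y, forming X → Y → Z.

Original I(X;Y) = 0.0044 dits

After applying f:
P(X,Z) where Z=f(Y):
- P(X,Z=0) = P(X,Y=1)
- P(X,Z=1) = P(X,Y=0) + P(X,Y=2)

I(X;Z) = I(X;f(Y)) = 0.0010 dits

Verification: 0.0044 ≥ 0.0010 ✓

Information cannot be created by processing; the function f can only lose information about X.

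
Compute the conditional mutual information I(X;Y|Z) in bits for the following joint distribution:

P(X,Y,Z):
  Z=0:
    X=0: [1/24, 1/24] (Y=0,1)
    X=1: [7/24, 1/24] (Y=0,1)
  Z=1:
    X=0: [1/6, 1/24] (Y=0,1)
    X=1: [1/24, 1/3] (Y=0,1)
0.2457 bits

Conditional mutual information: I(X;Y|Z) = H(X|Z) + H(Y|Z) - H(X,Y|Z)

H(Z) = 0.9799
H(X,Z) = 1.8292 → H(X|Z) = 0.8493
H(Y,Z) = 1.8292 → H(Y|Z) = 0.8493
H(X,Y,Z) = 2.4328 → H(X,Y|Z) = 1.4529

I(X;Y|Z) = 0.8493 + 0.8493 - 1.4529 = 0.2457 bits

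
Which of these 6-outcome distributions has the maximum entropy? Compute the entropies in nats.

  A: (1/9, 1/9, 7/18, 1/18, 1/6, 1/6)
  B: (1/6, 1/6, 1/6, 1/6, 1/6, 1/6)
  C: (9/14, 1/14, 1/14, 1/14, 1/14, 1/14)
B

For a discrete distribution over n outcomes, entropy is maximized by the uniform distribution.

Computing entropies:
H(A) = 1.6134 nats
H(B) = 1.7918 nats
H(C) = 1.2266 nats

The uniform distribution (where all probabilities equal 1/6) achieves the maximum entropy of log_e(6) = 1.7918 nats.

Distribution B has the highest entropy.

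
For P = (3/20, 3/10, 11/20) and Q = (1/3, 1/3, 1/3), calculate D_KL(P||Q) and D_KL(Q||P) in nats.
D_KL(P||Q) = 0.1240, D_KL(Q||P) = 0.1344

KL divergence is not symmetric: D_KL(P||Q) ≠ D_KL(Q||P) in general.

D_KL(P||Q) = 0.1240 nats
D_KL(Q||P) = 0.1344 nats

No, they are not equal!

This asymmetry is why KL divergence is not a true distance metric.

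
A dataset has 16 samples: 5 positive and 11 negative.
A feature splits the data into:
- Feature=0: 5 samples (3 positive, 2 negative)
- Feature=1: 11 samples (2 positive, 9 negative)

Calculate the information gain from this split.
0.1223 bits

Information Gain = H(Y) - H(Y|Feature)

Before split:
P(positive) = 5/16 = 0.3125
H(Y) = 0.8960 bits

After split:
Feature=0: H = 0.9710 bits (weight = 5/16)
Feature=1: H = 0.6840 bits (weight = 11/16)
H(Y|Feature) = (5/16)×0.9710 + (11/16)×0.6840 = 0.7737 bits

Information Gain = 0.8960 - 0.7737 = 0.1223 bits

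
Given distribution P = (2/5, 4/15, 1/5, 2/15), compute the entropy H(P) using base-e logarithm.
1.3095 nats

Shannon entropy is H(X) = -Σ p(x) log p(x).

For P = (2/5, 4/15, 1/5, 2/15):
H = -2/5 × log_e(2/5) -4/15 × log_e(4/15) -1/5 × log_e(1/5) -2/15 × log_e(2/15)
H = 1.3095 nats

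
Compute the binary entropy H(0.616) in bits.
0.9608 bits

The binary entropy function is:
H(p) = -p log(p) - (1-p) log(1-p)

H(0.616) = -0.616 × log_2(0.616) - 0.384 × log_2(0.384)
H(0.616) = 0.9608 bits

Note: Binary entropy is maximized at p=0.5 (H=1 bit) and minimized at p=0 or p=1 (H=0).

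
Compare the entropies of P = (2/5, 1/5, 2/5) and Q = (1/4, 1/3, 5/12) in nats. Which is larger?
Q

Computing entropies in nats:
H(P) = 1.0549
H(Q) = 1.0776

Distribution Q has higher entropy.

Intuition: The distribution closer to uniform (more spread out) has higher entropy.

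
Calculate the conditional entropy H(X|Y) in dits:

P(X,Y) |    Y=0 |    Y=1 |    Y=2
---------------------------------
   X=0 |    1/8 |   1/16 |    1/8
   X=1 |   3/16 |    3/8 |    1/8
0.2445 dits

Using the chain rule: H(X|Y) = H(X,Y) - H(Y)

First, compute H(X,Y) = 0.7100 dits

Marginal P(Y) = (5/16, 7/16, 1/4)
H(Y) = 0.4654 dits

H(X|Y) = H(X,Y) - H(Y) = 0.7100 - 0.4654 = 0.2445 dits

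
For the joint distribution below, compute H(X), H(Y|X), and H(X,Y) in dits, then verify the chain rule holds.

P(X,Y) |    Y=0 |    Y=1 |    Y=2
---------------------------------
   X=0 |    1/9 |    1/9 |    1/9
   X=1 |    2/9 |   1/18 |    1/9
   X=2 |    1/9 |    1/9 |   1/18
H(X,Y) = 0.9208, H(X) = 0.4731, H(Y|X) = 0.4477 (all in dits)

Chain rule: H(X,Y) = H(X) + H(Y|X)

Left side — joint entropy directly:
H(X,Y) = -Σ p(x,y) log p(x,y) = 0.9208 dits

Right side — compute H(Y|X) from the conditional distributions:
P(X) = (1/3, 7/18, 5/18), so H(X) = 0.4731 dits
H(Y|X) = Σ_x P(X=x) · H(Y|X=x):
  P(Y|X=0) = (1/3, 1/3, 1/3), H(Y|X=0) = 0.4771, weight P(X=0) = 1/3
  P(Y|X=1) = (4/7, 1/7, 2/7), H(Y|X=1) = 0.4151, weight P(X=1) = 7/18
  P(Y|X=2) = (2/5, 2/5, 1/5), H(Y|X=2) = 0.4581, weight P(X=2) = 5/18
H(Y|X) = 0.4477 dits

H(X) + H(Y|X) = 0.4731 + 0.4477 = 0.9208 dits

Both sides equal 0.9208 dits. ✓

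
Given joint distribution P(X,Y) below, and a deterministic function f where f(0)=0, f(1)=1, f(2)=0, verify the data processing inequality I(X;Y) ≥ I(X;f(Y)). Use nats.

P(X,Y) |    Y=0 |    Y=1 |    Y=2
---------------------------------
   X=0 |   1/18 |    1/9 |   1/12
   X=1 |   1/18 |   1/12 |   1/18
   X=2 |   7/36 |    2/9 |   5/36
I(X;Y) = 0.0076, I(X;f(Y)) = 0.0008, inequality holds: 0.0076 ≥ 0.0008

Data Processing Inequality: For any Markov chain X → Y → Z, we have I(X;Y) ≥ I(X;Z).

Here Z = f(Y) is a deterministic function of Y, forming X → Y → Z.

Original I(X;Y) = 0.0076 nats

After applying f:
P(X,Z) where Z=f(Y):
- P(X,Z=0) = P(X,Y=0) + P(X,Y=2)
- P(X,Z=1) = P(X,Y=1)

I(X;Z) = I(X;f(Y)) = 0.0008 nats

Verification: 0.0076 ≥ 0.0008 ✓

Information cannot be created by processing; the function f can only lose information about X.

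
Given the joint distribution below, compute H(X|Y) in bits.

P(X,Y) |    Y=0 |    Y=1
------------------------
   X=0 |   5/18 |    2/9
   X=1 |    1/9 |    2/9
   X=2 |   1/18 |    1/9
1.4228 bits

Using the chain rule: H(X|Y) = H(X,Y) - H(Y)

First, compute H(X,Y) = 2.4138 bits

Marginal P(Y) = (4/9, 5/9)
H(Y) = 0.9911 bits

H(X|Y) = H(X,Y) - H(Y) = 2.4138 - 0.9911 = 1.4228 bits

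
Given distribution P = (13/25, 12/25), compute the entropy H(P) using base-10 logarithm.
0.3007 dits

Shannon entropy is H(X) = -Σ p(x) log p(x).

For P = (13/25, 12/25):
H = -13/25 × log_10(13/25) -12/25 × log_10(12/25)
H = 0.3007 dits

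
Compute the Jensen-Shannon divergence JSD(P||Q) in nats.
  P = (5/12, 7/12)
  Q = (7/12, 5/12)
0.0140 nats

Jensen-Shannon divergence is:
JSD(P||Q) = 0.5 × D_KL(P||M) + 0.5 × D_KL(Q||M)
where M = 0.5 × (P + Q) is the mixture distribution.

M = 0.5 × (5/12, 7/12) + 0.5 × (7/12, 5/12) = (1/2, 1/2)

D_KL(P||M) = 0.0140 nats
D_KL(Q||M) = 0.0140 nats

JSD(P||Q) = 0.5 × 0.0140 + 0.5 × 0.0140 = 0.0140 nats

Unlike KL divergence, JSD is symmetric and bounded: 0 ≤ JSD ≤ log(2).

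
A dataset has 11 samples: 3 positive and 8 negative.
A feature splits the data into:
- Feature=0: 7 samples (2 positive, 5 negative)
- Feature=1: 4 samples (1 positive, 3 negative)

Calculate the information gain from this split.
0.0011 bits

Information Gain = H(Y) - H(Y|Feature)

Before split:
P(positive) = 3/11 = 0.2727
H(Y) = 0.8454 bits

After split:
Feature=0: H = 0.8631 bits (weight = 7/11)
Feature=1: H = 0.8113 bits (weight = 4/11)
H(Y|Feature) = (7/11)×0.8631 + (4/11)×0.8113 = 0.8443 bits

Information Gain = 0.8454 - 0.8443 = 0.0011 bits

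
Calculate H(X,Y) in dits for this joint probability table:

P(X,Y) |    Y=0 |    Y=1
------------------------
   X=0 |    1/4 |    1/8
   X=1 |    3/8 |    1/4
0.5737 dits

Joint entropy is H(X,Y) = -Σ_{x,y} p(x,y) log p(x,y).

Summing over all non-zero entries:
H(X,Y) = -[1/4·log_10(1/4) + 1/8·log_10(1/8) + 3/8·log_10(3/8) + 1/4·log_10(1/4)]
H(X,Y) = 0.5737 dits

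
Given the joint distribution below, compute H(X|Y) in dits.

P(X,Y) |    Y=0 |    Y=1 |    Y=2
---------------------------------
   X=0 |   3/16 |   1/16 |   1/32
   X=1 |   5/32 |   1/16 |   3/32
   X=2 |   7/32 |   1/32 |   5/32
0.4521 dits

Using the chain rule: H(X|Y) = H(X,Y) - H(Y)

First, compute H(X,Y) = 0.8736 dits

Marginal P(Y) = (9/16, 5/32, 9/32)
H(Y) = 0.4215 dits

H(X|Y) = H(X,Y) - H(Y) = 0.8736 - 0.4215 = 0.4521 dits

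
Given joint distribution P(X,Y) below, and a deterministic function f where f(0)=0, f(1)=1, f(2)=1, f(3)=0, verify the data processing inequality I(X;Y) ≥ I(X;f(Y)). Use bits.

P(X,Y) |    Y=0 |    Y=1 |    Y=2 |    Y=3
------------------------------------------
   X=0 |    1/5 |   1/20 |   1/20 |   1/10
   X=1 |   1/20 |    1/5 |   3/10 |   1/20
I(X;Y) = 0.2652, I(X;f(Y)) = 0.2564, inequality holds: 0.2652 ≥ 0.2564

Data Processing Inequality: For any Markov chain X → Y → Z, we have I(X;Y) ≥ I(X;Z).

Here Z = f(Y) is a deterministic function of Y, forming X → Y → Z.

Original I(X;Y) = 0.2652 bits

After applying f:
P(X,Z) where Z=f(Y):
- P(X,Z=0) = P(X,Y=0) + P(X,Y=3)
- P(X,Z=1) = P(X,Y=1) + P(X,Y=2)

I(X;Z) = I(X;f(Y)) = 0.2564 bits

Verification: 0.2652 ≥ 0.2564 ✓

Information cannot be created by processing; the function f can only lose information about X.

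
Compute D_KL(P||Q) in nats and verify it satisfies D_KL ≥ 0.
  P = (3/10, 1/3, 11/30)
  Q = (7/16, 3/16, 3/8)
0.0704 nats

KL divergence satisfies the Gibbs inequality: D_KL(P||Q) ≥ 0 for all distributions P, Q.

D_KL(P||Q) = Σ p(x) log(p(x)/q(x))
Term by term:
  x=0: 3/10 × log_e[(3/10)/(7/16)] = -0.1132
  x=1: 1/3 × log_e[(1/3)/(3/16)] = 0.1918
  x=2: 11/30 × log_e[(11/30)/(3/8)] = -0.0082
D_KL(P||Q) = 0.0704 nats

D_KL(P||Q) = 0.0704 ≥ 0 ✓

This non-negativity is a fundamental property: relative entropy cannot be negative because it measures how different Q is from P.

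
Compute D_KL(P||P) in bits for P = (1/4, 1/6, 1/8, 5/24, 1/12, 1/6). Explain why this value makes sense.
0.0000 bits

KL divergence satisfies the Gibbs inequality: D_KL(P||Q) ≥ 0 for all distributions P, Q.

D_KL(P||Q) = Σ p(x) log(p(x)/q(x))
Each term is p(x) × log_2(p(x)/p(x)) = p(x) × log_2(1) = 0, so the sum is 0.
D_KL(P||Q) = 0.0000 bits

When P = Q, the KL divergence is exactly 0, as there is no 'divergence' between identical distributions.

This non-negativity is a fundamental property: relative entropy cannot be negative because it measures how different Q is from P.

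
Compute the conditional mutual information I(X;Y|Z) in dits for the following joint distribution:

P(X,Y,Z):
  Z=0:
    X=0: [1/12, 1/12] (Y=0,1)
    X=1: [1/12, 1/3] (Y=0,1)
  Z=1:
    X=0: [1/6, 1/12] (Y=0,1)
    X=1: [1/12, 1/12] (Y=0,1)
0.0133 dits

Conditional mutual information: I(X;Y|Z) = H(X|Z) + H(Y|Z) - H(X,Y|Z)

H(Z) = 0.2950
H(X,Z) = 0.5683 → H(X|Z) = 0.2734
H(Y,Z) = 0.5683 → H(Y|Z) = 0.2734
H(X,Y,Z) = 0.8283 → H(X,Y|Z) = 0.5334

I(X;Y|Z) = 0.2734 + 0.2734 - 0.5334 = 0.0133 dits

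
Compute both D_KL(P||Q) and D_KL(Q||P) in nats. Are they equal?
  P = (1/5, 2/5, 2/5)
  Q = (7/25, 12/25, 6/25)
D_KL(P||Q) = 0.0641, D_KL(Q||P) = 0.0591

KL divergence is not symmetric: D_KL(P||Q) ≠ D_KL(Q||P) in general.

D_KL(P||Q) = 0.0641 nats
D_KL(Q||P) = 0.0591 nats

No, they are not equal!

This asymmetry is why KL divergence is not a true distance metric.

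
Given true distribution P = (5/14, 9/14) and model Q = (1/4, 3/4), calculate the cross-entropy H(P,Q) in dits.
0.2953 dits

Cross-entropy: H(P,Q) = -Σ p(x) log q(x)

Alternatively: H(P,Q) = H(P) + D_KL(P||Q)
H(P) = 0.2831 dits
D_KL(P||Q) = 0.0123 dits

H(P,Q) = 0.2831 + 0.0123 = 0.2953 dits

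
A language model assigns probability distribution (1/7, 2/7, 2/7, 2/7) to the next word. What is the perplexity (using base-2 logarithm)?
3.8643

Perplexity is 2^H (or exp(H) for natural log).

First, H = -Σ p log p = 1.9502 bits
Perplexity = 2^1.9502 = 3.8643

Interpretation: The model's uncertainty is equivalent to choosing uniformly among 3.9 options.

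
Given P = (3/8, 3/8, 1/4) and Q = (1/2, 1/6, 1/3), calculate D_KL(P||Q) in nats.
0.1243 nats

KL divergence: D_KL(P||Q) = Σ p(x) log(p(x)/q(x))

Computing term by term:
  x=0: 3/8 × log_e[(3/8)/(1/2)] = 3/8 × -0.2877 = -0.1079
  x=1: 3/8 × log_e[(3/8)/(1/6)] = 3/8 × 0.8109 = 0.3041
  x=2: 1/4 × log_e[(1/4)/(1/3)] = 1/4 × -0.2877 = -0.0719

D_KL(P||Q) = 0.1243 nats

Note: KL divergence is always non-negative and equals 0 iff P = Q.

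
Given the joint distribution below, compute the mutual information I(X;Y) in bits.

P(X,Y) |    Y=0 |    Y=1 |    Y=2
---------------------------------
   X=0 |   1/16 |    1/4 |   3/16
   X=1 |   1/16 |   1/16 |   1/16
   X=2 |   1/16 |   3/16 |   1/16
0.0488 bits

Mutual information: I(X;Y) = H(X) + H(Y) - H(X,Y)

Marginals:
P(X) = (1/2, 3/16, 5/16), H(X) = 1.4772 bits
P(Y) = (3/16, 1/2, 5/16), H(Y) = 1.4772 bits

Joint entropy: H(X,Y) = 2.9056 bits

I(X;Y) = 1.4772 + 1.4772 - 2.9056 = 0.0488 bits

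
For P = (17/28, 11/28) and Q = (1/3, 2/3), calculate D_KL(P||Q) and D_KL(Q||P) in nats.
D_KL(P||Q) = 0.1563, D_KL(Q||P) = 0.1527

KL divergence is not symmetric: D_KL(P||Q) ≠ D_KL(Q||P) in general.

D_KL(P||Q) = 0.1563 nats
D_KL(Q||P) = 0.1527 nats

No, they are not equal!

This asymmetry is why KL divergence is not a true distance metric.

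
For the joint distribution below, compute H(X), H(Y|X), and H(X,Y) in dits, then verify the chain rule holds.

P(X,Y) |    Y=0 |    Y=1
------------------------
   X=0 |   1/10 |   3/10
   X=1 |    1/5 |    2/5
H(X,Y) = 0.5558, H(X) = 0.2923, H(Y|X) = 0.2635 (all in dits)

Chain rule: H(X,Y) = H(X) + H(Y|X)

Left side — joint entropy directly:
H(X,Y) = -Σ p(x,y) log p(x,y) = 0.5558 dits

Right side — compute H(Y|X) from the conditional distributions:
P(X) = (2/5, 3/5), so H(X) = 0.2923 dits
H(Y|X) = Σ_x P(X=x) · H(Y|X=x):
  P(Y|X=0) = (1/4, 3/4), H(Y|X=0) = 0.2442, weight P(X=0) = 2/5
  P(Y|X=1) = (1/3, 2/3), H(Y|X=1) = 0.2764, weight P(X=1) = 3/5
H(Y|X) = 0.2635 dits

H(X) + H(Y|X) = 0.2923 + 0.2635 = 0.5558 dits

Both sides equal 0.5558 dits. ✓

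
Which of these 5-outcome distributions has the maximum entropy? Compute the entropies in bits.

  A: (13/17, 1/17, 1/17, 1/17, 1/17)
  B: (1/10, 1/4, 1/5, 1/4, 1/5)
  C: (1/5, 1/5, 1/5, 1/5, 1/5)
C

For a discrete distribution over n outcomes, entropy is maximized by the uniform distribution.

Computing entropies:
H(A) = 1.2577 bits
H(B) = 2.2610 bits
H(C) = 2.3219 bits

The uniform distribution (where all probabilities equal 1/5) achieves the maximum entropy of log_2(5) = 2.3219 bits.

Distribution C has the highest entropy.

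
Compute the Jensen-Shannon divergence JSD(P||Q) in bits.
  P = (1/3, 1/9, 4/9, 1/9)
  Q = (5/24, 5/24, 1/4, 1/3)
0.0832 bits

Jensen-Shannon divergence is:
JSD(P||Q) = 0.5 × D_KL(P||M) + 0.5 × D_KL(Q||M)
where M = 0.5 × (P + Q) is the mixture distribution.

M = 0.5 × (1/3, 1/9, 4/9, 1/9) + 0.5 × (5/24, 5/24, 1/4, 1/3) = (0.270833, 0.159722, 0.347222, 2/9)

D_KL(P||M) = 0.0889 bits
D_KL(Q||M) = 0.0775 bits

JSD(P||Q) = 0.5 × 0.0889 + 0.5 × 0.0775 = 0.0832 bits

Unlike KL divergence, JSD is symmetric and bounded: 0 ≤ JSD ≤ log(2).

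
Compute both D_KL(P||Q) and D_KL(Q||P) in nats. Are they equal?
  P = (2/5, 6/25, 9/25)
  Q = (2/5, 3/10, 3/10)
D_KL(P||Q) = 0.0121, D_KL(Q||P) = 0.0122

KL divergence is not symmetric: D_KL(P||Q) ≠ D_KL(Q||P) in general.

D_KL(P||Q) = 0.0121 nats
D_KL(Q||P) = 0.0122 nats

No, they are not equal!

This asymmetry is why KL divergence is not a true distance metric.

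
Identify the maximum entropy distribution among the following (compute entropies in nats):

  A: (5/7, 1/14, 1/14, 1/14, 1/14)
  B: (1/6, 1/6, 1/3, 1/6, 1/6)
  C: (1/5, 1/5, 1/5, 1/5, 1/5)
C

For a discrete distribution over n outcomes, entropy is maximized by the uniform distribution.

Computing entropies:
H(A) = 0.9944 nats
H(B) = 1.5607 nats
H(C) = 1.6094 nats

The uniform distribution (where all probabilities equal 1/5) achieves the maximum entropy of log_e(5) = 1.6094 nats.

Distribution C has the highest entropy.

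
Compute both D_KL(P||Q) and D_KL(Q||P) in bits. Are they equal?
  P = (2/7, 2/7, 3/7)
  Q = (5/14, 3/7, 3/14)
D_KL(P||Q) = 0.1695, D_KL(Q||P) = 0.1514

KL divergence is not symmetric: D_KL(P||Q) ≠ D_KL(Q||P) in general.

D_KL(P||Q) = 0.1695 bits
D_KL(Q||P) = 0.1514 bits

No, they are not equal!

This asymmetry is why KL divergence is not a true distance metric.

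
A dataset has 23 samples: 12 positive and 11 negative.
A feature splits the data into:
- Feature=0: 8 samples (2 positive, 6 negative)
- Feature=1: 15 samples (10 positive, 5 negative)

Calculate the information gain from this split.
0.1176 bits

Information Gain = H(Y) - H(Y|Feature)

Before split:
P(positive) = 12/23 = 0.5217
H(Y) = 0.9986 bits

After split:
Feature=0: H = 0.8113 bits (weight = 8/23)
Feature=1: H = 0.9183 bits (weight = 15/23)
H(Y|Feature) = (8/23)×0.8113 + (15/23)×0.9183 = 0.8811 bits

Information Gain = 0.9986 - 0.8811 = 0.1176 bits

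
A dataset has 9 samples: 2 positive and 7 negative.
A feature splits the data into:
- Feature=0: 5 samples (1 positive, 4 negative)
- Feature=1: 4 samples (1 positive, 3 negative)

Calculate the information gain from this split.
0.0026 bits

Information Gain = H(Y) - H(Y|Feature)

Before split:
P(positive) = 2/9 = 0.2222
H(Y) = 0.7642 bits

After split:
Feature=0: H = 0.7219 bits (weight = 5/9)
Feature=1: H = 0.8113 bits (weight = 4/9)
H(Y|Feature) = (5/9)×0.7219 + (4/9)×0.8113 = 0.7616 bits

Information Gain = 0.7642 - 0.7616 = 0.0026 bits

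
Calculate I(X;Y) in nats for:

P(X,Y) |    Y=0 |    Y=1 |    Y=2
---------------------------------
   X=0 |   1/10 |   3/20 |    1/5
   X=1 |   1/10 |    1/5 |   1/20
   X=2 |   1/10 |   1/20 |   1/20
0.0691 nats

Mutual information: I(X;Y) = H(X) + H(Y) - H(X,Y)

Marginals:
P(X) = (9/20, 7/20, 1/5), H(X) = 1.0487 nats
P(Y) = (3/10, 2/5, 3/10), H(Y) = 1.0889 nats

Joint entropy: H(X,Y) = 2.0685 nats

I(X;Y) = 1.0487 + 1.0889 - 2.0685 = 0.0691 nats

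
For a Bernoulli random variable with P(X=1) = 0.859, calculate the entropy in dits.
0.1767 dits

The binary entropy function is:
H(p) = -p log(p) - (1-p) log(1-p)

H(0.859) = -0.859 × log_10(0.859) - 0.141 × log_10(0.141)
H(0.859) = 0.1767 dits

Note: Binary entropy is maximized at p=0.5 (H=1 bit) and minimized at p=0 or p=1 (H=0).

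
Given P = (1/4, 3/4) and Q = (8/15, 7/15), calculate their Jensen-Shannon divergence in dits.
0.0186 dits

Jensen-Shannon divergence is:
JSD(P||Q) = 0.5 × D_KL(P||M) + 0.5 × D_KL(Q||M)
where M = 0.5 × (P + Q) is the mixture distribution.

M = 0.5 × (1/4, 3/4) + 0.5 × (8/15, 7/15) = (0.391667, 0.608333)

D_KL(P||M) = 0.0194 dits
D_KL(Q||M) = 0.0178 dits

JSD(P||Q) = 0.5 × 0.0194 + 0.5 × 0.0178 = 0.0186 dits

Unlike KL divergence, JSD is symmetric and bounded: 0 ≤ JSD ≤ log(2).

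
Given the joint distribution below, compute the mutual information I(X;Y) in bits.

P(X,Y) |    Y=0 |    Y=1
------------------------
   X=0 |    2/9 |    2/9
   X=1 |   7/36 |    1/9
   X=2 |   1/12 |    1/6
0.0370 bits

Mutual information: I(X;Y) = H(X) + H(Y) - H(X,Y)

Marginals:
P(X) = (4/9, 11/36, 1/4), H(X) = 1.5426 bits
P(Y) = (1/2, 1/2), H(Y) = 1.0000 bits

Joint entropy: H(X,Y) = 2.5056 bits

I(X;Y) = 1.5426 + 1.0000 - 2.5056 = 0.0370 bits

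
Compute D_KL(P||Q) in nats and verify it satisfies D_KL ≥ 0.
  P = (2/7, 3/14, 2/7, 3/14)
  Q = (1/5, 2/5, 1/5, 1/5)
0.0849 nats

KL divergence satisfies the Gibbs inequality: D_KL(P||Q) ≥ 0 for all distributions P, Q.

D_KL(P||Q) = Σ p(x) log(p(x)/q(x))
Term by term:
  x=0: 2/7 × log_e[(2/7)/(1/5)] = 0.1019
  x=1: 3/14 × log_e[(3/14)/(2/5)] = -0.1337
  x=2: 2/7 × log_e[(2/7)/(1/5)] = 0.1019
  x=3: 3/14 × log_e[(3/14)/(1/5)] = 0.0148
D_KL(P||Q) = 0.0849 nats

D_KL(P||Q) = 0.0849 ≥ 0 ✓

This non-negativity is a fundamental property: relative entropy cannot be negative because it measures how different Q is from P.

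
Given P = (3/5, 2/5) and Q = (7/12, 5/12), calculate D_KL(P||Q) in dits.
0.0002 dits

KL divergence: D_KL(P||Q) = Σ p(x) log(p(x)/q(x))

Computing term by term:
  x=0: 3/5 × log_10[(3/5)/(7/12)] = 3/5 × 0.0122 = 0.0073
  x=1: 2/5 × log_10[(2/5)/(5/12)] = 2/5 × -0.0177 = -0.0071

D_KL(P||Q) = 0.0002 dits

Note: KL divergence is always non-negative and equals 0 iff P = Q.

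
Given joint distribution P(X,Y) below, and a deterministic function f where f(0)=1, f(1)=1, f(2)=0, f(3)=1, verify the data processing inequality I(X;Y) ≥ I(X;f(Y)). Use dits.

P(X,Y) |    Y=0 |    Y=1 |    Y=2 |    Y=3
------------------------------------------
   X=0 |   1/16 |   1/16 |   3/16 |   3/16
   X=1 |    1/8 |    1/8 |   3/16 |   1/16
I(X;Y) = 0.0234, I(X;f(Y)) = 0.0000, inequality holds: 0.0234 ≥ 0.0000

Data Processing Inequality: For any Markov chain X → Y → Z, we have I(X;Y) ≥ I(X;Z).

Here Z = f(Y) is a deterministic function of Y, forming X → Y → Z.

Original I(X;Y) = 0.0234 dits

After applying f:
P(X,Z) where Z=f(Y):
- P(X,Z=0) = P(X,Y=2)
- P(X,Z=1) = P(X,Y=0) + P(X,Y=1) + P(X,Y=3)

I(X;Z) = I(X;f(Y)) = 0.0000 dits

Verification: 0.0234 ≥ 0.0000 ✓

Information cannot be created by processing; the function f can only lose information about X.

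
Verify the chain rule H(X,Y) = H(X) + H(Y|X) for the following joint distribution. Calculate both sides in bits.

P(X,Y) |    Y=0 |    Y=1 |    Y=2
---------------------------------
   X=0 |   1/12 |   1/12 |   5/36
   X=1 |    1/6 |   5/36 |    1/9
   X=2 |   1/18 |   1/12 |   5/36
H(X,Y) = 3.0976, H(X) = 1.5622, H(Y|X) = 1.5354 (all in bits)

Chain rule: H(X,Y) = H(X) + H(Y|X)

Left side — joint entropy directly:
H(X,Y) = -Σ p(x,y) log p(x,y) = 3.0976 bits

Right side — compute H(Y|X) from the conditional distributions:
P(X) = (11/36, 5/12, 5/18), so H(X) = 1.5622 bits
H(Y|X) = Σ_x P(X=x) · H(Y|X=x):
  P(Y|X=0) = (3/11, 3/11, 5/11), H(Y|X=0) = 1.5395, weight P(X=0) = 11/36
  P(Y|X=1) = (2/5, 1/3, 4/15), H(Y|X=1) = 1.5656, weight P(X=1) = 5/12
  P(Y|X=2) = (1/5, 3/10, 1/2), H(Y|X=2) = 1.4855, weight P(X=2) = 5/18
H(Y|X) = 1.5354 bits

H(X) + H(Y|X) = 1.5622 + 1.5354 = 3.0976 bits

Both sides equal 3.0976 bits. ✓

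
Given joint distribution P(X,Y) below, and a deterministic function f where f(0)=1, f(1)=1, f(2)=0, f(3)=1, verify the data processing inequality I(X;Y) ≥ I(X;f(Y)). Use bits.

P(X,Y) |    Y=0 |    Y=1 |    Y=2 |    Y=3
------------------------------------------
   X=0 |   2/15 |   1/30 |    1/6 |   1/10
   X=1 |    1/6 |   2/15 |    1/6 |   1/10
I(X;Y) = 0.0362, I(X;f(Y)) = 0.0065, inequality holds: 0.0362 ≥ 0.0065

Data Processing Inequality: For any Markov chain X → Y → Z, we have I(X;Y) ≥ I(X;Z).

Here Z = f(Y) is a deterministic function of Y, forming X → Y → Z.

Original I(X;Y) = 0.0362 bits

After applying f:
P(X,Z) where Z=f(Y):
- P(X,Z=0) = P(X,Y=2)
- P(X,Z=1) = P(X,Y=0) + P(X,Y=1) + P(X,Y=3)

I(X;Z) = I(X;f(Y)) = 0.0065 bits

Verification: 0.0362 ≥ 0.0065 ✓

Information cannot be created by processing; the function f can only lose information about X.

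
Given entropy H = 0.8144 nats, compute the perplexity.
2.2578

Perplexity is e^H (or exp(H) for natural log).

H = 0.8144 nats
Perplexity = e^0.8144 = 2.2578

Interpretation: The model's uncertainty is equivalent to choosing uniformly among 2.3 options.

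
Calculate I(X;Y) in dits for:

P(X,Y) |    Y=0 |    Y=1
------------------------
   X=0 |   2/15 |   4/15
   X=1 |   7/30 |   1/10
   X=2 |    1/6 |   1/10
0.0244 dits

Mutual information: I(X;Y) = H(X) + H(Y) - H(X,Y)

Marginals:
P(X) = (2/5, 1/3, 4/15), H(X) = 0.4713 dits
P(Y) = (8/15, 7/15), H(Y) = 0.3001 dits

Joint entropy: H(X,Y) = 0.7469 dits

I(X;Y) = 0.4713 + 0.3001 - 0.7469 = 0.0244 dits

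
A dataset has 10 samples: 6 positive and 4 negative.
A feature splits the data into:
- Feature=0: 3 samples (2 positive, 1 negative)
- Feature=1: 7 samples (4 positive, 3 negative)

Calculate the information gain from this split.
0.0058 bits

Information Gain = H(Y) - H(Y|Feature)

Before split:
P(positive) = 6/10 = 0.6000
H(Y) = 0.9710 bits

After split:
Feature=0: H = 0.9183 bits (weight = 3/10)
Feature=1: H = 0.9852 bits (weight = 7/10)
H(Y|Feature) = (3/10)×0.9183 + (7/10)×0.9852 = 0.9651 bits

Information Gain = 0.9710 - 0.9651 = 0.0058 bits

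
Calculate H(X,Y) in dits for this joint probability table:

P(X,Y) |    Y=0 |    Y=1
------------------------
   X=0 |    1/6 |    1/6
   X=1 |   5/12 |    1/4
0.5683 dits

Joint entropy is H(X,Y) = -Σ_{x,y} p(x,y) log p(x,y).

Summing over all non-zero entries:
H(X,Y) = -[1/6·log_10(1/6) + 1/6·log_10(1/6) + 5/12·log_10(5/12) + 1/4·log_10(1/4)]
H(X,Y) = 0.5683 dits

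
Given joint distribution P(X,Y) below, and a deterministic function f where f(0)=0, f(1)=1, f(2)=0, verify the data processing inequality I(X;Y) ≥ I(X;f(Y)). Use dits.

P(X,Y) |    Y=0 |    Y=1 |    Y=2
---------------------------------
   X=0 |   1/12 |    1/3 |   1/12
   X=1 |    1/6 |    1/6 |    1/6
I(X;Y) = 0.0246, I(X;f(Y)) = 0.0246, inequality holds: 0.0246 ≥ 0.0246

Data Processing Inequality: For any Markov chain X → Y → Z, we have I(X;Y) ≥ I(X;Z).

Here Z = f(Y) is a deterministic function of Y, forming X → Y → Z.

Original I(X;Y) = 0.0246 dits

After applying f:
P(X,Z) where Z=f(Y):
- P(X,Z=0) = P(X,Y=0) + P(X,Y=2)
- P(X,Z=1) = P(X,Y=1)

I(X;Z) = I(X;f(Y)) = 0.0246 dits

Verification: 0.0246 ≥ 0.0246 ✓

Information cannot be created by processing; the function f can only lose information about X.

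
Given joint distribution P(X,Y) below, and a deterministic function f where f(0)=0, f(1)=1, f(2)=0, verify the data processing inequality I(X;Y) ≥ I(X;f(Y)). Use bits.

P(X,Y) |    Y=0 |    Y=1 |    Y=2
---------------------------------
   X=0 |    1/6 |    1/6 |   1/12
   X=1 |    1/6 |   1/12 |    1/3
I(X;Y) = 0.1162, I(X;f(Y)) = 0.0616, inequality holds: 0.1162 ≥ 0.0616

Data Processing Inequality: For any Markov chain X → Y → Z, we have I(X;Y) ≥ I(X;Z).

Here Z = f(Y) is a deterministic function of Y, forming X → Y → Z.

Original I(X;Y) = 0.1162 bits

After applying f:
P(X,Z) where Z=f(Y):
- P(X,Z=0) = P(X,Y=0) + P(X,Y=2)
- P(X,Z=1) = P(X,Y=1)

I(X;Z) = I(X;f(Y)) = 0.0616 bits

Verification: 0.1162 ≥ 0.0616 ✓

Information cannot be created by processing; the function f can only lose information about X.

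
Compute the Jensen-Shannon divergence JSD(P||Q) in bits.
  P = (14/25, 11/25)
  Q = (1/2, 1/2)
0.0026 bits

Jensen-Shannon divergence is:
JSD(P||Q) = 0.5 × D_KL(P||M) + 0.5 × D_KL(Q||M)
where M = 0.5 × (P + Q) is the mixture distribution.

M = 0.5 × (14/25, 11/25) + 0.5 × (1/2, 1/2) = (0.53, 0.47)

D_KL(P||M) = 0.0026 bits
D_KL(Q||M) = 0.0026 bits

JSD(P||Q) = 0.5 × 0.0026 + 0.5 × 0.0026 = 0.0026 bits

Unlike KL divergence, JSD is symmetric and bounded: 0 ≤ JSD ≤ log(2).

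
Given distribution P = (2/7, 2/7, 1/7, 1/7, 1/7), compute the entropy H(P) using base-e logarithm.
1.5498 nats

Shannon entropy is H(X) = -Σ p(x) log p(x).

For P = (2/7, 2/7, 1/7, 1/7, 1/7):
H = -2/7 × log_e(2/7) -2/7 × log_e(2/7) -1/7 × log_e(1/7) -1/7 × log_e(1/7) -1/7 × log_e(1/7)
H = 1.5498 nats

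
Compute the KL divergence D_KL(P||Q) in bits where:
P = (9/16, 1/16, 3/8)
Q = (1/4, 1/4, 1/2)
0.3774 bits

KL divergence: D_KL(P||Q) = Σ p(x) log(p(x)/q(x))

Computing term by term:
  x=0: 9/16 × log_2[(9/16)/(1/4)] = 9/16 × 1.1699 = 0.6581
  x=1: 1/16 × log_2[(1/16)/(1/4)] = 1/16 × -2.0000 = -0.1250
  x=2: 3/8 × log_2[(3/8)/(1/2)] = 3/8 × -0.4150 = -0.1556

D_KL(P||Q) = 0.3774 bits

Note: KL divergence is always non-negative and equals 0 iff P = Q.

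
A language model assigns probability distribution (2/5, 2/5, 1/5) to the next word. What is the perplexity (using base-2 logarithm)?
2.8717

Perplexity is 2^H (or exp(H) for natural log).

First, H = -Σ p log p = 1.5219 bits
Perplexity = 2^1.5219 = 2.8717

Interpretation: The model's uncertainty is equivalent to choosing uniformly among 2.9 options.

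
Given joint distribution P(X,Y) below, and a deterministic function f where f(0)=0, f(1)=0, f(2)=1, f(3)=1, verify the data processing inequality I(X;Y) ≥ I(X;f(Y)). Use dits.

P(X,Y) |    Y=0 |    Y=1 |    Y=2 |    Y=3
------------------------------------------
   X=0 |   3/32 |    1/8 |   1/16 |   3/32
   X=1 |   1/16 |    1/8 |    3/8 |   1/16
I(X;Y) = 0.0428, I(X;f(Y)) = 0.0169, inequality holds: 0.0428 ≥ 0.0169

Data Processing Inequality: For any Markov chain X → Y → Z, we have I(X;Y) ≥ I(X;Z).

Here Z = f(Y) is a deterministic function of Y, forming X → Y → Z.

Original I(X;Y) = 0.0428 dits

After applying f:
P(X,Z) where Z=f(Y):
- P(X,Z=0) = P(X,Y=0) + P(X,Y=1)
- P(X,Z=1) = P(X,Y=2) + P(X,Y=3)

I(X;Z) = I(X;f(Y)) = 0.0169 dits

Verification: 0.0428 ≥ 0.0169 ✓

Information cannot be created by processing; the function f can only lose information about X.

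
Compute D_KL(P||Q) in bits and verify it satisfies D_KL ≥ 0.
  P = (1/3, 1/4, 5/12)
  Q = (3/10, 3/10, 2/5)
0.0094 bits

KL divergence satisfies the Gibbs inequality: D_KL(P||Q) ≥ 0 for all distributions P, Q.

D_KL(P||Q) = Σ p(x) log(p(x)/q(x))
Term by term:
  x=0: 1/3 × log_2[(1/3)/(3/10)] = 0.0507
  x=1: 1/4 × log_2[(1/4)/(3/10)] = -0.0658
  x=2: 5/12 × log_2[(5/12)/(2/5)] = 0.0245
D_KL(P||Q) = 0.0094 bits

D_KL(P||Q) = 0.0094 ≥ 0 ✓

This non-negativity is a fundamental property: relative entropy cannot be negative because it measures how different Q is from P.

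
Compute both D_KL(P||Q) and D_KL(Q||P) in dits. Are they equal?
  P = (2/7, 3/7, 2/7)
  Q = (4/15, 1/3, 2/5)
D_KL(P||Q) = 0.0136, D_KL(Q||P) = 0.0141

KL divergence is not symmetric: D_KL(P||Q) ≠ D_KL(Q||P) in general.

D_KL(P||Q) = 0.0136 dits
D_KL(Q||P) = 0.0141 dits

No, they are not equal!

This asymmetry is why KL divergence is not a true distance metric.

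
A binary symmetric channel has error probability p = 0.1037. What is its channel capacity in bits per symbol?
0.5194 bits

For a binary symmetric channel (BSC) with error probability p:
Capacity C = 1 - H(p) bits per symbol

where H(p) = -p log₂(p) - (1-p) log₂(1-p) is the binary entropy function.

H(0.1037) = 0.4806 bits
C = 1 - 0.4806 = 0.5194 bits per symbol

This means we can reliably transmit up to 0.5194 bits of information per channel use.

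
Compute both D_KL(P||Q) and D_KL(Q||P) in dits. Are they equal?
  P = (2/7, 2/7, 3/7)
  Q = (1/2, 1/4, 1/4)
D_KL(P||Q) = 0.0475, D_KL(Q||P) = 0.0485

KL divergence is not symmetric: D_KL(P||Q) ≠ D_KL(Q||P) in general.

D_KL(P||Q) = 0.0475 dits
D_KL(Q||P) = 0.0485 dits

No, they are not equal!

This asymmetry is why KL divergence is not a true distance metric.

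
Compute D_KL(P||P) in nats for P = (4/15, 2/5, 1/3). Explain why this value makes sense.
0.0000 nats

KL divergence satisfies the Gibbs inequality: D_KL(P||Q) ≥ 0 for all distributions P, Q.

D_KL(P||Q) = Σ p(x) log(p(x)/q(x))
Each term is p(x) × log_e(p(x)/p(x)) = p(x) × log_e(1) = 0, so the sum is 0.
D_KL(P||Q) = 0.0000 nats

When P = Q, the KL divergence is exactly 0, as there is no 'divergence' between identical distributions.

This non-negativity is a fundamental property: relative entropy cannot be negative because it measures how different Q is from P.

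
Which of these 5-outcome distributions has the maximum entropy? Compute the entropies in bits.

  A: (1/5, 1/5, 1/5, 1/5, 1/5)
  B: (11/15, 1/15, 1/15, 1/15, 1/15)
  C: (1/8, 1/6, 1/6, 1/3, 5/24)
A

For a discrete distribution over n outcomes, entropy is maximized by the uniform distribution.

Computing entropies:
H(A) = 2.3219 bits
H(B) = 1.3700 bits
H(C) = 2.2364 bits

The uniform distribution (where all probabilities equal 1/5) achieves the maximum entropy of log_2(5) = 2.3219 bits.

Distribution A has the highest entropy.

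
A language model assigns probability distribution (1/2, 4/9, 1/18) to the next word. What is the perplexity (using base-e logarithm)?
2.3811

Perplexity is e^H (or exp(H) for natural log).

First, H = -Σ p log p = 0.8676 nats
Perplexity = e^0.8676 = 2.3811

Interpretation: The model's uncertainty is equivalent to choosing uniformly among 2.4 options.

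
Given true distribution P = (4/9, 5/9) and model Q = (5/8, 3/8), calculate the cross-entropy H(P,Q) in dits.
0.3274 dits

Cross-entropy: H(P,Q) = -Σ p(x) log q(x)

Alternatively: H(P,Q) = H(P) + D_KL(P||Q)
H(P) = 0.2983 dits
D_KL(P||Q) = 0.0290 dits

H(P,Q) = 0.2983 + 0.0290 = 0.3274 dits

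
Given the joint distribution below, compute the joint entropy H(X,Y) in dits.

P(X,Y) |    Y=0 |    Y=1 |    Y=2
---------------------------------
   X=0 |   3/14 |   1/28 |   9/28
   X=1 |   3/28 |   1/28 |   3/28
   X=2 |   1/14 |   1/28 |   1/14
0.8284 dits

Joint entropy is H(X,Y) = -Σ_{x,y} p(x,y) log p(x,y).

Summing over all non-zero entries:
H(X,Y) = -[3/14·log_10(3/14) + 1/28·log_10(1/28) + 9/28·log_10(9/28) + 3/28·log_10(3/28) + 1/28·log_10(1/28) + 3/28·log_10(3/28) + 1/14·log_10(1/14) + 1/28·log_10(1/28) + 1/14·log_10(1/14)]
H(X,Y) = 0.8284 dits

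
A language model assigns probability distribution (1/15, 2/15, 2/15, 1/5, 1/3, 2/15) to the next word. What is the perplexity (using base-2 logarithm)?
5.3366

Perplexity is 2^H (or exp(H) for natural log).

First, H = -Σ p log p = 2.4159 bits
Perplexity = 2^2.4159 = 5.3366

Interpretation: The model's uncertainty is equivalent to choosing uniformly among 5.3 options.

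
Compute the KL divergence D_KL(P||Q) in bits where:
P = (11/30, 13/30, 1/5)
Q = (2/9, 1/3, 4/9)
0.1985 bits

KL divergence: D_KL(P||Q) = Σ p(x) log(p(x)/q(x))

Computing term by term:
  x=0: 11/30 × log_2[(11/30)/(2/9)] = 11/30 × 0.7225 = 0.2649
  x=1: 13/30 × log_2[(13/30)/(1/3)] = 13/30 × 0.3785 = 0.1640
  x=2: 1/5 × log_2[(1/5)/(4/9)] = 1/5 × -1.1520 = -0.2304

D_KL(P||Q) = 0.1985 bits

Note: KL divergence is always non-negative and equals 0 iff P = Q.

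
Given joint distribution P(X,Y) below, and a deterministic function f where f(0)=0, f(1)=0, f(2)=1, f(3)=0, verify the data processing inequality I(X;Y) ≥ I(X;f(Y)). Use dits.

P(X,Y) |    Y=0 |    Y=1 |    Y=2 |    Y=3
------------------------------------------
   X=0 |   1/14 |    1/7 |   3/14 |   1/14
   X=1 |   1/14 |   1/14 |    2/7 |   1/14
I(X;Y) = 0.0075, I(X;f(Y)) = 0.0044, inequality holds: 0.0075 ≥ 0.0044

Data Processing Inequality: For any Markov chain X → Y → Z, we have I(X;Y) ≥ I(X;Z).

Here Z = f(Y) is a deterministic function of Y, forming X → Y → Z.

Original I(X;Y) = 0.0075 dits

After applying f:
P(X,Z) where Z=f(Y):
- P(X,Z=0) = P(X,Y=0) + P(X,Y=1) + P(X,Y=3)
- P(X,Z=1) = P(X,Y=2)

I(X;Z) = I(X;f(Y)) = 0.0044 dits

Verification: 0.0075 ≥ 0.0044 ✓

Information cannot be created by processing; the function f can only lose information about X.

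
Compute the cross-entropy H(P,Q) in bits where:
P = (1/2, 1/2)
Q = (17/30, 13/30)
1.0129 bits

Cross-entropy: H(P,Q) = -Σ p(x) log q(x)

Alternatively: H(P,Q) = H(P) + D_KL(P||Q)
H(P) = 1.0000 bits
D_KL(P||Q) = 0.0129 bits

H(P,Q) = 1.0000 + 0.0129 = 1.0129 bits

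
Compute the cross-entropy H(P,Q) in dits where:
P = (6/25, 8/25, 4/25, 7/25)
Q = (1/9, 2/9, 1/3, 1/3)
0.6480 dits

Cross-entropy: H(P,Q) = -Σ p(x) log q(x)

Alternatively: H(P,Q) = H(P) + D_KL(P||Q)
H(P) = 0.5892 dits
D_KL(P||Q) = 0.0587 dits

H(P,Q) = 0.5892 + 0.0587 = 0.6480 dits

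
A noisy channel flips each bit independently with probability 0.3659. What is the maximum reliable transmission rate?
0.0525 bits

For a binary symmetric channel (BSC) with error probability p:
Capacity C = 1 - H(p) bits per symbol

where H(p) = -p log₂(p) - (1-p) log₂(1-p) is the binary entropy function.

H(0.3659) = 0.9475 bits
C = 1 - 0.9475 = 0.0525 bits per symbol

This means we can reliably transmit up to 0.0525 bits of information per channel use.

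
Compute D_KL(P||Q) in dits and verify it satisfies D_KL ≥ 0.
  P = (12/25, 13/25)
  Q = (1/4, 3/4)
0.0533 dits

KL divergence satisfies the Gibbs inequality: D_KL(P||Q) ≥ 0 for all distributions P, Q.

D_KL(P||Q) = Σ p(x) log(p(x)/q(x))
Term by term:
  x=0: 12/25 × log_10[(12/25)/(1/4)] = 0.1360
  x=1: 13/25 × log_10[(13/25)/(3/4)] = -0.0827
D_KL(P||Q) = 0.0533 dits

D_KL(P||Q) = 0.0533 ≥ 0 ✓

This non-negativity is a fundamental property: relative entropy cannot be negative because it measures how different Q is from P.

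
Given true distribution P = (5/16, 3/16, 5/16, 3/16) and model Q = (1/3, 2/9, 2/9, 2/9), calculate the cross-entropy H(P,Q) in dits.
0.5982 dits

Cross-entropy: H(P,Q) = -Σ p(x) log q(x)

Alternatively: H(P,Q) = H(P) + D_KL(P||Q)
H(P) = 0.5883 dits
D_KL(P||Q) = 0.0098 dits

H(P,Q) = 0.5883 + 0.0098 = 0.5982 dits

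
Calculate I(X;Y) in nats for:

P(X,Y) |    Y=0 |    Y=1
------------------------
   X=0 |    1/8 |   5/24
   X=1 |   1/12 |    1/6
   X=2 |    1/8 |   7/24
0.0023 nats

Mutual information: I(X;Y) = H(X) + H(Y) - H(X,Y)

Marginals:
P(X) = (1/3, 1/4, 5/12), H(X) = 1.0776 nats
P(Y) = (1/3, 2/3), H(Y) = 0.6365 nats

Joint entropy: H(X,Y) = 1.7117 nats

I(X;Y) = 1.0776 + 0.6365 - 1.7117 = 0.0023 nats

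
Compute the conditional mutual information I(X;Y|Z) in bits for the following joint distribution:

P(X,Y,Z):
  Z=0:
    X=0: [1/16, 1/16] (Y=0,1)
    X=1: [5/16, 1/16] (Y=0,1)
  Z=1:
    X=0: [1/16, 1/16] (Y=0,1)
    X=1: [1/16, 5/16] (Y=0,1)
0.0738 bits

Conditional mutual information: I(X;Y|Z) = H(X|Z) + H(Y|Z) - H(X,Y|Z)

H(Z) = 1.0000
H(X,Z) = 1.8113 → H(X|Z) = 0.8113
H(Y,Z) = 1.8113 → H(Y|Z) = 0.8113
H(X,Y,Z) = 2.5488 → H(X,Y|Z) = 1.5488

I(X;Y|Z) = 0.8113 + 0.8113 - 1.5488 = 0.0738 bits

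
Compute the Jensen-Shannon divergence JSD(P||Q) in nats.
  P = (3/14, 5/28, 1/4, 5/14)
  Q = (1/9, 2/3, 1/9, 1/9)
0.1310 nats

Jensen-Shannon divergence is:
JSD(P||Q) = 0.5 × D_KL(P||M) + 0.5 × D_KL(Q||M)
where M = 0.5 × (P + Q) is the mixture distribution.

M = 0.5 × (3/14, 5/28, 1/4, 5/14) + 0.5 × (1/9, 2/3, 1/9, 1/9) = (0.162698, 0.422619, 0.180556, 0.234127)

D_KL(P||M) = 0.1373 nats
D_KL(Q||M) = 0.1247 nats

JSD(P||Q) = 0.5 × 0.1373 + 0.5 × 0.1247 = 0.1310 nats

Unlike KL divergence, JSD is symmetric and bounded: 0 ≤ JSD ≤ log(2).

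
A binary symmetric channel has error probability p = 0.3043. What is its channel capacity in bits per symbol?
0.1135 bits

For a binary symmetric channel (BSC) with error probability p:
Capacity C = 1 - H(p) bits per symbol

where H(p) = -p log₂(p) - (1-p) log₂(1-p) is the binary entropy function.

H(0.3043) = 0.8865 bits
C = 1 - 0.8865 = 0.1135 bits per symbol

This means we can reliably transmit up to 0.1135 bits of information per channel use.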